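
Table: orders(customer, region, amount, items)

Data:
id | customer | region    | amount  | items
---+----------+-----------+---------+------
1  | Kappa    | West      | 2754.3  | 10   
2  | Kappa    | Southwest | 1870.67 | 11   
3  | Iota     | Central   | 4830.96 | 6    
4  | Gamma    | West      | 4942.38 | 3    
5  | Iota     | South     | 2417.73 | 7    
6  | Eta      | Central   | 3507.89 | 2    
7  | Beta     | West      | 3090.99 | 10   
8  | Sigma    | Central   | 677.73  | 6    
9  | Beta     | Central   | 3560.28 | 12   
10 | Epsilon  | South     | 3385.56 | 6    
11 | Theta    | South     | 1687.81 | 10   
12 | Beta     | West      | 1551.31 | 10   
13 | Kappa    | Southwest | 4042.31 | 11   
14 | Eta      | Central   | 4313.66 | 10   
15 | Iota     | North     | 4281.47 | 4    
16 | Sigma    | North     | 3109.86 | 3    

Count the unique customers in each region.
SELECT region, COUNT(DISTINCT customer)
FROM orders
GROUP BY region

Result:
  Central: 4 distinct
  North: 2 distinct
  South: 3 distinct
  Southwest: 1 distinct
  West: 3 distinct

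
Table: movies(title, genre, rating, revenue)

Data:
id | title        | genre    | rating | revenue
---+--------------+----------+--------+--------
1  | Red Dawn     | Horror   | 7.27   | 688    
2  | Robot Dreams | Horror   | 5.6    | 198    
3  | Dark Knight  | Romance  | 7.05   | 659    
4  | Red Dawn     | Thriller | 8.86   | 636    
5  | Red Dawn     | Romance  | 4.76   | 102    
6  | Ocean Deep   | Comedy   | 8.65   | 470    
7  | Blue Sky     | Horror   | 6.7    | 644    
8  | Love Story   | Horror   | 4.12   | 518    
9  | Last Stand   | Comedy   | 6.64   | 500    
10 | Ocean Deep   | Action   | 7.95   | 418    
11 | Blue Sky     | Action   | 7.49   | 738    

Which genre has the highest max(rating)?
SELECT genre, MAX(rating) as val
FROM movies
GROUP BY genre
ORDER BY val DESC
LIMIT 1

Result: Thriller with max(rating) = 8.86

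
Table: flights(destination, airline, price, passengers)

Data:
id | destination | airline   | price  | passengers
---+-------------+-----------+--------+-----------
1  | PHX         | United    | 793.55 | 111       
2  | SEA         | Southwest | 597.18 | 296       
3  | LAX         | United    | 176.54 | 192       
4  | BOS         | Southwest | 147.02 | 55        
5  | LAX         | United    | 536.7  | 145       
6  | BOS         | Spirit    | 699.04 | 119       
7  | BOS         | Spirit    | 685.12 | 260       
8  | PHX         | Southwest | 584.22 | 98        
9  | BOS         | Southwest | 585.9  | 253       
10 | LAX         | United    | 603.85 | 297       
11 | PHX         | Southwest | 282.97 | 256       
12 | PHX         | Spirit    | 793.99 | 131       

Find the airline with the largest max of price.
SELECT airline, MAX(price) as val
FROM flights
GROUP BY airline
ORDER BY val DESC
LIMIT 1

Result: Spirit with max(price) = 793.99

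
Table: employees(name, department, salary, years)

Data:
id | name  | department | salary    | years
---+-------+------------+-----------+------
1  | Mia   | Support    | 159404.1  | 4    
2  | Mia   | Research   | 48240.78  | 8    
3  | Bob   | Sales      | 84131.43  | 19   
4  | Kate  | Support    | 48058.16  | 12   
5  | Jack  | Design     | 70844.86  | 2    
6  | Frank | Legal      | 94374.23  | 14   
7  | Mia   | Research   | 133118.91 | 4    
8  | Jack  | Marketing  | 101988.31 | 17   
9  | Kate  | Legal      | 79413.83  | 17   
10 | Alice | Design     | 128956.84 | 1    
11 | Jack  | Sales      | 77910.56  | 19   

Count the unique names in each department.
SELECT department, COUNT(DISTINCT name)
FROM employees
GROUP BY department

Result:
  Design: 2 distinct
  Legal: 2 distinct
  Marketing: 1 distinct
  Research: 1 distinct
  Sales: 2 distinct
  Support: 2 distinct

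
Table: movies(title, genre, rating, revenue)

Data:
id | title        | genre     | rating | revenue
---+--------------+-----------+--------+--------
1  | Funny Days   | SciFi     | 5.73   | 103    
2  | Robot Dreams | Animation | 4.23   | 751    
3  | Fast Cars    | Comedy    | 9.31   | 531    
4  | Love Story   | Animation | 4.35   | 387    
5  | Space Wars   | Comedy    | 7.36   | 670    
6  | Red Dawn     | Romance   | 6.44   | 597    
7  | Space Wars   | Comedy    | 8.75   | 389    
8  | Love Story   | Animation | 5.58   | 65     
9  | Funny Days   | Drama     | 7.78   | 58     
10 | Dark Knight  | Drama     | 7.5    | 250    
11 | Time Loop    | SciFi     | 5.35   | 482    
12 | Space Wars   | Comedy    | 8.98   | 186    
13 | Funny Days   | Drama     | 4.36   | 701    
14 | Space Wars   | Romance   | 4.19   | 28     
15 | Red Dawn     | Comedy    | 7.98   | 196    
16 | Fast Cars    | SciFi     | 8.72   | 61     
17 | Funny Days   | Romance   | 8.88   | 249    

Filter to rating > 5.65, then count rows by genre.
SELECT genre, COUNT(*)
FROM movies
WHERE rating > 5.65
GROUP BY genre

Note: WHERE filters rows before grouping.

Result:
  Comedy: 5
  Drama: 2
  Romance: 2
  SciFi: 2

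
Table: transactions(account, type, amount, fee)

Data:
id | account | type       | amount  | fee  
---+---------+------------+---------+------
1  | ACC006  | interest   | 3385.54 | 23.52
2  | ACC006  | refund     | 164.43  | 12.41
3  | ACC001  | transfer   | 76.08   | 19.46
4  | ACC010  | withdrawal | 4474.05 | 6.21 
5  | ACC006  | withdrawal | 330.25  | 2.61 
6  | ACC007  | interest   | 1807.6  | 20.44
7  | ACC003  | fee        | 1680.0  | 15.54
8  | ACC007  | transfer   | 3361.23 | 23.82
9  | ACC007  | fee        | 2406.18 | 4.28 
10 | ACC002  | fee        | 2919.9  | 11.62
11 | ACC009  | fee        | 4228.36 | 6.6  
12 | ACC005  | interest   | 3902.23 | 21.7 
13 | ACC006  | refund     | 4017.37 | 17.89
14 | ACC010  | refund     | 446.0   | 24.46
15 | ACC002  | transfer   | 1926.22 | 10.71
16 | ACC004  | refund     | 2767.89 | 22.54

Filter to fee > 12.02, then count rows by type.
SELECT type, COUNT(*)
FROM transactions
WHERE fee > 12.02
GROUP BY type

Note: WHERE filters rows before grouping.

Result:
  fee: 1
  interest: 3
  refund: 4
  transfer: 2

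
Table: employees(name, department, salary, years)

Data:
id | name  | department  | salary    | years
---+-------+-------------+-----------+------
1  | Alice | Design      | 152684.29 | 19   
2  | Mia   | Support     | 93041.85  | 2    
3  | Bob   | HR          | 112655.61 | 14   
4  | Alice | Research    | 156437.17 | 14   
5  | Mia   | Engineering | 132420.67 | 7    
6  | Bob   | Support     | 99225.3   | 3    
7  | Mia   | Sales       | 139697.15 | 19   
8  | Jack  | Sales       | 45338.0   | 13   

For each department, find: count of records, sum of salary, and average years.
SELECT department,
       COUNT(*) as cnt,
       SUM(salary) as total_salary,
       AVG(years) as avg_years
FROM employees
GROUP BY department

Result:
  Design: 1 records, 152684.29 total salary, 19.00 avg years
  Engineering: 1 records, 132420.67 total salary, 7.00 avg years
  HR: 1 records, 112655.61 total salary, 14.00 avg years
  Research: 1 records, 156437.17 total salary, 14.00 avg years
  Sales: 2 records, 185035.15 total salary, 16.00 avg years
  Support: 2 records, 192267.15 total salary, 2.50 avg years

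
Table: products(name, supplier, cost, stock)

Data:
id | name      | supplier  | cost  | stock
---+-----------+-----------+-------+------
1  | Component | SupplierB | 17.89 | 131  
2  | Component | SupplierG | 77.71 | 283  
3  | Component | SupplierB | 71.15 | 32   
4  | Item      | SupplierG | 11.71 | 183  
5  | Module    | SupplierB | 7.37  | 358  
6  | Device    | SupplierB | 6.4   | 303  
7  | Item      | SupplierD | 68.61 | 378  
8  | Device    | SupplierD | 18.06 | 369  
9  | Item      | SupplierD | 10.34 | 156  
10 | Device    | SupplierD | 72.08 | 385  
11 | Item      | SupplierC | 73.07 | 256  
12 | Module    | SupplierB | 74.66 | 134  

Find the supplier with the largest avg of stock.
SELECT supplier, AVG(stock) as val
FROM products
GROUP BY supplier
ORDER BY val DESC
LIMIT 1

Result: SupplierD with avg(stock) = 322.00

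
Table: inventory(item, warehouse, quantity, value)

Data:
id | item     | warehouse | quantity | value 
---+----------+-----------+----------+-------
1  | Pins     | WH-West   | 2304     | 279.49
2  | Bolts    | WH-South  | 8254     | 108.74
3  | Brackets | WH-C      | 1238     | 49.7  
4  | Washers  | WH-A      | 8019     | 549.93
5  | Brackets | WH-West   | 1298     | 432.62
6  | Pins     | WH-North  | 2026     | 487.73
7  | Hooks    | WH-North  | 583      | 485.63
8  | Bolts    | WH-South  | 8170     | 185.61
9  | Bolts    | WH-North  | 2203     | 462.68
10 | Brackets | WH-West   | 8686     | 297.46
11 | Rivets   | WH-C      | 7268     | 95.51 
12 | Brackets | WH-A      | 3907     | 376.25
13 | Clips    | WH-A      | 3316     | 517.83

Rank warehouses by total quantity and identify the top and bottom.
SELECT warehouse, SUM(quantity)
FROM inventory
GROUP BY warehouse
ORDER BY SUM(quantity)

All groups:
  WH-North: 4812
  WH-C: 8506
  WH-West: 12288
  WH-A: 15242
  WH-South: 16424

Highest: WH-South (16424)
Lowest: WH-North (4812)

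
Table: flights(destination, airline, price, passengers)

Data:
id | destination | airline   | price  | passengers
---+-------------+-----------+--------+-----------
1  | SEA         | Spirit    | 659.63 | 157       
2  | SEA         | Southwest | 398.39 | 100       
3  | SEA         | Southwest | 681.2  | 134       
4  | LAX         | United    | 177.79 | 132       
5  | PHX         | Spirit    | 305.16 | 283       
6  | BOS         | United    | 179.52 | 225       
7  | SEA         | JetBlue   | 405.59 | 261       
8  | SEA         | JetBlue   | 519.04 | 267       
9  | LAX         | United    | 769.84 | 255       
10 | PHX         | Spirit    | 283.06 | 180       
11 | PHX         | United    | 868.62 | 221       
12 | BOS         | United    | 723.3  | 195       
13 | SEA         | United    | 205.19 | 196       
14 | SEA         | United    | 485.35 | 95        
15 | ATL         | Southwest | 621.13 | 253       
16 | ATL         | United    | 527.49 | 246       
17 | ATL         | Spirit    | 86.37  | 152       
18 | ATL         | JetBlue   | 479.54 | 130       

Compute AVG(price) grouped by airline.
SELECT airline, AVG(price) as result
FROM flights
GROUP BY airline

Result:
  JetBlue: 468.06
  Southwest: 566.91
  Spirit: 333.56
  United: 492.14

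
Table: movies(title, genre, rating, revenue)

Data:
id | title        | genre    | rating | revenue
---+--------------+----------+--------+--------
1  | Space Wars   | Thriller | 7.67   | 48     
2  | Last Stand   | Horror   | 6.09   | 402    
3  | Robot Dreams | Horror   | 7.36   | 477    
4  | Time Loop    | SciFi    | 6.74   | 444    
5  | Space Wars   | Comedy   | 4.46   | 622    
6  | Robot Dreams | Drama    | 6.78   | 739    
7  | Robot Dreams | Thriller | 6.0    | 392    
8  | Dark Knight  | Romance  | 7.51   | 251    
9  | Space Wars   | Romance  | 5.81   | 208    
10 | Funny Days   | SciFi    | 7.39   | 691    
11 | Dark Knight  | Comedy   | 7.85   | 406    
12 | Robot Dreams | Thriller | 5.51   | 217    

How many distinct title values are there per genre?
SELECT genre, COUNT(DISTINCT title)
FROM movies
GROUP BY genre

Result:
  Comedy: 2 distinct
  Drama: 1 distinct
  Horror: 2 distinct
  Romance: 2 distinct
  SciFi: 2 distinct
  Thriller: 2 distinct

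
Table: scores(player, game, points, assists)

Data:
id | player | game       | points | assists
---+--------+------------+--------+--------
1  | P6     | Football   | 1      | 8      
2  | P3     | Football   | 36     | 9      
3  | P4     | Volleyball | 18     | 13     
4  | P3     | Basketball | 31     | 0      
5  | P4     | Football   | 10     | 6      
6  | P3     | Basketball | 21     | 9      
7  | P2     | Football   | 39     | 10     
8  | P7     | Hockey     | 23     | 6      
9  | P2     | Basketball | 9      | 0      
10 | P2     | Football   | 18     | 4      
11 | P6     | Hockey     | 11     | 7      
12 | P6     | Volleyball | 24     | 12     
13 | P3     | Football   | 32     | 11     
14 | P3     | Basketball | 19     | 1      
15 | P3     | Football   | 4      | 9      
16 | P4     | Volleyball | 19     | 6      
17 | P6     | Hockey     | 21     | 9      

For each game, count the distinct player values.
SELECT game, COUNT(DISTINCT player)
FROM scores
GROUP BY game

Result:
  Basketball: 2 distinct
  Football: 4 distinct
  Hockey: 2 distinct
  Volleyball: 2 distinct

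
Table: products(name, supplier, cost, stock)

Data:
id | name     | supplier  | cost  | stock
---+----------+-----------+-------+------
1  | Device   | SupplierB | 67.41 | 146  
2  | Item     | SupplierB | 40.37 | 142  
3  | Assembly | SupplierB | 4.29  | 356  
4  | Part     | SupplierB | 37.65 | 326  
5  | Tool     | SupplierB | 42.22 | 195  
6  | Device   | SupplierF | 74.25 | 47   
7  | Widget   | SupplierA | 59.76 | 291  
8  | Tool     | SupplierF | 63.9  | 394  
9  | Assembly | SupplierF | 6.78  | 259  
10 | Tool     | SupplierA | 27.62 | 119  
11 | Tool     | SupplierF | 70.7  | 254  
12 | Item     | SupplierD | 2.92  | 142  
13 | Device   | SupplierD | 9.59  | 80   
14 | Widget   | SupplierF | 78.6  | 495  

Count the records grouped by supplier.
SELECT supplier, COUNT(*) as count
FROM products
GROUP BY supplier

Result:
  SupplierA: 2
  SupplierB: 5
  SupplierD: 2
  SupplierF: 5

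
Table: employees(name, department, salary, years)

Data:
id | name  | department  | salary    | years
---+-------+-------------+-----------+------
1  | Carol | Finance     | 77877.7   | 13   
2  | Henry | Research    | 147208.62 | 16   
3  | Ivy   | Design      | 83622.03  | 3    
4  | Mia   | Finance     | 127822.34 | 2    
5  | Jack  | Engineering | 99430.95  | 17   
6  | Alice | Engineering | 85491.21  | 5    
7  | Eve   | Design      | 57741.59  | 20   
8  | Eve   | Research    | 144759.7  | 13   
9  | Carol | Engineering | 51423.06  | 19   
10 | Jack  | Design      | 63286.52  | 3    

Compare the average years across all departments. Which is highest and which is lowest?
SELECT department, AVG(years)
FROM employees
GROUP BY department
ORDER BY AVG(years)

All groups:
  Finance: 7.50
  Design: 8.67
  Engineering: 13.67
  Research: 14.50

Highest: Research (14.50)
Lowest: Finance (7.50)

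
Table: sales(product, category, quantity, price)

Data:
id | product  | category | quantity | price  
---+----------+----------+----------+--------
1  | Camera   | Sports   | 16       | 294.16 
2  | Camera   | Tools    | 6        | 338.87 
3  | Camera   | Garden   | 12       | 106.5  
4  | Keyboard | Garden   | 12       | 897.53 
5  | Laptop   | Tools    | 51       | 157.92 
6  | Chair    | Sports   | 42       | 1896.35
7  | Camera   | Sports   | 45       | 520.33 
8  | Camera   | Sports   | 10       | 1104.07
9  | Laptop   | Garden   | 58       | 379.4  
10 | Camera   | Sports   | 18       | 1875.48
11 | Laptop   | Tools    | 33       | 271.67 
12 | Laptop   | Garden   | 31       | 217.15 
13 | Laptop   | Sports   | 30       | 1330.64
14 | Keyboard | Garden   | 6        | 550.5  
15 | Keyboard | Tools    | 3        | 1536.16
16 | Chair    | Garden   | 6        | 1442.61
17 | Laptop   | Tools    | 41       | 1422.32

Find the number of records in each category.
SELECT category, COUNT(*) as count
FROM sales
GROUP BY category

Result:
  Garden: 6
  Sports: 6
  Tools: 5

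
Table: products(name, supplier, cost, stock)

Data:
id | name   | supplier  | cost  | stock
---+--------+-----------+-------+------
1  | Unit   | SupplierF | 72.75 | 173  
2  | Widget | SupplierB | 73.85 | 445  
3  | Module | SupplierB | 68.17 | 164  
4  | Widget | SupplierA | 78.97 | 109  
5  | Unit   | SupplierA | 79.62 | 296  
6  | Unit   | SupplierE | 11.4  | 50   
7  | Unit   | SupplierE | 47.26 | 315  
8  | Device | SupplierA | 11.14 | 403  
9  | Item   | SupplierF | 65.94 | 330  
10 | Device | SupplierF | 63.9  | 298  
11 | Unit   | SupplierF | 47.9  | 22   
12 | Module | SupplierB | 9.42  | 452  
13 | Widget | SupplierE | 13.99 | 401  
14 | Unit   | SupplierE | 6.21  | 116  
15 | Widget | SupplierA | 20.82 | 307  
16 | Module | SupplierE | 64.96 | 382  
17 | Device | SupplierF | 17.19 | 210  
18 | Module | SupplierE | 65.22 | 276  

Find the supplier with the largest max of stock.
SELECT supplier, MAX(stock) as val
FROM products
GROUP BY supplier
ORDER BY val DESC
LIMIT 1

Result: SupplierB with max(stock) = 452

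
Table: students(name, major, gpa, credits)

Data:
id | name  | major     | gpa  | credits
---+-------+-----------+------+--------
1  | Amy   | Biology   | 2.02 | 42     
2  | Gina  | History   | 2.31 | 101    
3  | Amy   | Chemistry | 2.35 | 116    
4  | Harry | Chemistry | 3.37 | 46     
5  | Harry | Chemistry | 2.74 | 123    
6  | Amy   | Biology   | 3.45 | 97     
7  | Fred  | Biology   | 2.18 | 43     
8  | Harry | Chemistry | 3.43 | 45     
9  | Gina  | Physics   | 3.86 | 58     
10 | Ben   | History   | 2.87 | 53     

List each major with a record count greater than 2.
SELECT major, COUNT(*) as cnt
FROM students
GROUP BY major
HAVING COUNT(*) > 2

Result:
  Biology: 3
  Chemistry: 4

Note: HAVING filters groups after aggregation, WHERE filters rows before.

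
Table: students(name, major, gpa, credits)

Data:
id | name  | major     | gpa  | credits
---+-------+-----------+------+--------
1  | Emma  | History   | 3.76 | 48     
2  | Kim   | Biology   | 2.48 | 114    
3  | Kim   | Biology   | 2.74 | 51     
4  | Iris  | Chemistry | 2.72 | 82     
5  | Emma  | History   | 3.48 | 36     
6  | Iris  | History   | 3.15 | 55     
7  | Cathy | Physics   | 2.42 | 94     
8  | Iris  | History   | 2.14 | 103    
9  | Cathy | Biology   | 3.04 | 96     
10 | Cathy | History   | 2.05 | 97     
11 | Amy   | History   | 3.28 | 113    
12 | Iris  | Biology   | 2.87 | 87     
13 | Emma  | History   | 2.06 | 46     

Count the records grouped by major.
SELECT major, COUNT(*) as count
FROM students
GROUP BY major

Result:
  Biology: 4
  Chemistry: 1
  History: 7
  Physics: 1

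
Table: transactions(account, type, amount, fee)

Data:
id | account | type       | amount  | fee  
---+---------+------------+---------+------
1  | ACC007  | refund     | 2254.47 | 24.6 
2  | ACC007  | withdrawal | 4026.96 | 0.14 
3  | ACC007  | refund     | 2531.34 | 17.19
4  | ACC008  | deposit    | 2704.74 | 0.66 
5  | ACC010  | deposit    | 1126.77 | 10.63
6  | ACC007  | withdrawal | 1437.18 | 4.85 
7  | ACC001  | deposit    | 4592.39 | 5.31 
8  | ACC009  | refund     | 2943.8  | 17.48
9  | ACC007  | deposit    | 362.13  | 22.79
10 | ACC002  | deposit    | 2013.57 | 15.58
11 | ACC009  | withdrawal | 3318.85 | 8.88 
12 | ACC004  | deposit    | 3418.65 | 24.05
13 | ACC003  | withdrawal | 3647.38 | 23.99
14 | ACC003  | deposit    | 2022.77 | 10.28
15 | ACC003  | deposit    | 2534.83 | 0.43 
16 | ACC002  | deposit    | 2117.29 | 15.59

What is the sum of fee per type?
SELECT type, SUM(fee) as result
FROM transactions
GROUP BY type

Result:
  deposit: 105.32
  refund: 59.27
  withdrawal: 37.86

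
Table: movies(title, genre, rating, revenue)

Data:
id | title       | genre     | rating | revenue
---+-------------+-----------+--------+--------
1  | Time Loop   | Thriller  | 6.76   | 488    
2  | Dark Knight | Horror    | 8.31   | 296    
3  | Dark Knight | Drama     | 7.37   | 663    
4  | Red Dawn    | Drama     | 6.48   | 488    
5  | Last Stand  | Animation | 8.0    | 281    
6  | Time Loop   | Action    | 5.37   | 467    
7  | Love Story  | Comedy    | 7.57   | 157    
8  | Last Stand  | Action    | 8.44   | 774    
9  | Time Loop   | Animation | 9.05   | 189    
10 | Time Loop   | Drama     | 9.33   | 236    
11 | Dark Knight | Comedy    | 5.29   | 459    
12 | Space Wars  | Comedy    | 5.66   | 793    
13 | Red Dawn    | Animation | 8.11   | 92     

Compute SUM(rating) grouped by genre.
SELECT genre, SUM(rating) as result
FROM movies
GROUP BY genre

Result:
  Action: 13.81
  Animation: 25.16
  Comedy: 18.52
  Drama: 23.18
  Horror: 8.31
  Thriller: 6.76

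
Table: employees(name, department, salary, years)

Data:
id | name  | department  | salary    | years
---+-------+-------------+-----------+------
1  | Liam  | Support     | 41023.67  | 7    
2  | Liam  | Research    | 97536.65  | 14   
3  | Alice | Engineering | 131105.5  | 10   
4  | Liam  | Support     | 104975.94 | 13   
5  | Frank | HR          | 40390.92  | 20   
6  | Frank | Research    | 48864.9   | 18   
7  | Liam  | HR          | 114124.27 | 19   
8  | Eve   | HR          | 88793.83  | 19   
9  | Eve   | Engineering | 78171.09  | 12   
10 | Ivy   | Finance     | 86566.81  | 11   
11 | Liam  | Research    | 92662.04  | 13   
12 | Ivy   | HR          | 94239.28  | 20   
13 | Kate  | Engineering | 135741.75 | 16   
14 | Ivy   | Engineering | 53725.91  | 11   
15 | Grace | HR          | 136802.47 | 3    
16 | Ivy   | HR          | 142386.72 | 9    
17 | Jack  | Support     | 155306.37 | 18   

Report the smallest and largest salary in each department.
SELECT department, MIN(salary), MAX(salary)
FROM employees
GROUP BY department

Result:
  Engineering: min=53725.91, max=135741.75
  Finance: min=86566.81, max=86566.81
  HR: min=40390.92, max=142386.72
  Research: min=48864.90, max=97536.65
  Support: min=41023.67, max=155306.37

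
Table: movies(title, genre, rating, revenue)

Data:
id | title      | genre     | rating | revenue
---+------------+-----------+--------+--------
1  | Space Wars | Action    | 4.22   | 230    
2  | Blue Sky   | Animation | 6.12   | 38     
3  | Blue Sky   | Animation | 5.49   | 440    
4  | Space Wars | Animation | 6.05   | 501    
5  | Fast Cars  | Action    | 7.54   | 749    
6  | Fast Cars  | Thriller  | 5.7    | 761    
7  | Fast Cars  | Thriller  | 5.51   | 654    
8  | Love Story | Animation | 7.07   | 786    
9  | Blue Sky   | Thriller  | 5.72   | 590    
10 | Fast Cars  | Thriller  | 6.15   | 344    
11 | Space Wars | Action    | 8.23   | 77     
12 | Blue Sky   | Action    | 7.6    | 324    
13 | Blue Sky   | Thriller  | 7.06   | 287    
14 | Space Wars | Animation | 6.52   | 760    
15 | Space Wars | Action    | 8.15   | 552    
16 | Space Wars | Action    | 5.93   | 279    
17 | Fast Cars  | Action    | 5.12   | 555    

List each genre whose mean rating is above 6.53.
SELECT genre, AVG(rating)
FROM movies
GROUP BY genre
HAVING AVG(rating) > 6.53

Result:
  Action: avg=6.68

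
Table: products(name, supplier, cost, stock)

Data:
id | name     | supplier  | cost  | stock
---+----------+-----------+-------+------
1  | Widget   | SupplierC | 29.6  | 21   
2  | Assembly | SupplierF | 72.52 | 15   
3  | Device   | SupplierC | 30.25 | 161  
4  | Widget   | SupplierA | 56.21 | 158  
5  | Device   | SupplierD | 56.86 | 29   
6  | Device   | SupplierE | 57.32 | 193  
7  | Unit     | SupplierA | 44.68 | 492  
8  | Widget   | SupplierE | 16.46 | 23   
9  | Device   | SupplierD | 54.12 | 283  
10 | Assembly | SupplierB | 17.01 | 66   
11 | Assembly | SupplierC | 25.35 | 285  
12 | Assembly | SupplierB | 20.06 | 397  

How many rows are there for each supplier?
SELECT supplier, COUNT(*) as count
FROM products
GROUP BY supplier

Result:
  SupplierA: 2
  SupplierB: 2
  SupplierC: 3
  SupplierD: 2
  SupplierE: 2
  SupplierF: 1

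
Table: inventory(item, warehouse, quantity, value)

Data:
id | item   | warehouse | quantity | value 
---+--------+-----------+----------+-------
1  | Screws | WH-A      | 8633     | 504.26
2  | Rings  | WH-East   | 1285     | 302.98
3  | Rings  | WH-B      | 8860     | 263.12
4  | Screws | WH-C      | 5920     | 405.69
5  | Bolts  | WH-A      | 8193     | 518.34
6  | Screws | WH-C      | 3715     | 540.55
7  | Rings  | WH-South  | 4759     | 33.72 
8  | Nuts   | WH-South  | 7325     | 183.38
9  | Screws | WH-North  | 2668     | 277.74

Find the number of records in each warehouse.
SELECT warehouse, COUNT(*) as count
FROM inventory
GROUP BY warehouse

Result:
  WH-A: 2
  WH-B: 1
  WH-C: 2
  WH-East: 1
  WH-North: 1
  WH-South: 2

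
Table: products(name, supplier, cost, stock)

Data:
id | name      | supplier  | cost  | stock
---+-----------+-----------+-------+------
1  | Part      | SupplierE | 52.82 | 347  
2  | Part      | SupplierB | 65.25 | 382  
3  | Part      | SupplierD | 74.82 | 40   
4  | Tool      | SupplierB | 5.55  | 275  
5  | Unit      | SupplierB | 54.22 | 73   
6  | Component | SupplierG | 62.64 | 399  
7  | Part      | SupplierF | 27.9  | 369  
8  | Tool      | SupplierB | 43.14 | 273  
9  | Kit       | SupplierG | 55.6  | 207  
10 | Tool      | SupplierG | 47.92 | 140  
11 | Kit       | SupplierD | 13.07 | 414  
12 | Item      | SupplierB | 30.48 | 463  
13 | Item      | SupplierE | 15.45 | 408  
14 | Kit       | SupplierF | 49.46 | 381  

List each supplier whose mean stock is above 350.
SELECT supplier, AVG(stock)
FROM products
GROUP BY supplier
HAVING AVG(stock) > 350

Result:
  SupplierE: avg=377.50
  SupplierF: avg=375.00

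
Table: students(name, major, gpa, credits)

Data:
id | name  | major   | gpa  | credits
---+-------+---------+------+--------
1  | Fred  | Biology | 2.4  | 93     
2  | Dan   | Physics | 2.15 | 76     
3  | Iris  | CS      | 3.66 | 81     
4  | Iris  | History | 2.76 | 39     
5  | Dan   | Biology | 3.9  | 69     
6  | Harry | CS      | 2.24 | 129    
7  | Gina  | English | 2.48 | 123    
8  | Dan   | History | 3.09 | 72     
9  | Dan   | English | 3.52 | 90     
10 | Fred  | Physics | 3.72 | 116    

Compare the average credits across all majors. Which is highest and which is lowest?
SELECT major, AVG(credits)
FROM students
GROUP BY major
ORDER BY AVG(credits)

All groups:
  History: 55.50
  Biology: 81.00
  Physics: 96.00
  CS: 105.00
  English: 106.50

Highest: English (106.50)
Lowest: History (55.50)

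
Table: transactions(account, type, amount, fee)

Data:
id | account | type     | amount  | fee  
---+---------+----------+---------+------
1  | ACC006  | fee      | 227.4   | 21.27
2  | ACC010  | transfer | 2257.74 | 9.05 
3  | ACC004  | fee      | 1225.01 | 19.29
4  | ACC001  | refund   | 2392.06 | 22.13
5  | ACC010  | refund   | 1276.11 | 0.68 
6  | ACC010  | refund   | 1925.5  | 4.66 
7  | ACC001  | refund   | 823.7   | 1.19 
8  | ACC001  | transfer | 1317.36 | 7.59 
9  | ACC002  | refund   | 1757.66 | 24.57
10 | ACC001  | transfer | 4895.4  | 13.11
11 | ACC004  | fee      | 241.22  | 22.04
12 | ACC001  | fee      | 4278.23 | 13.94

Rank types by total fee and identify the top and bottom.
SELECT type, SUM(fee)
FROM transactions
GROUP BY type
ORDER BY SUM(fee)

All groups:
  transfer: 29.75
  refund: 53.23
  fee: 76.54

Highest: fee (76.54)
Lowest: transfer (29.75)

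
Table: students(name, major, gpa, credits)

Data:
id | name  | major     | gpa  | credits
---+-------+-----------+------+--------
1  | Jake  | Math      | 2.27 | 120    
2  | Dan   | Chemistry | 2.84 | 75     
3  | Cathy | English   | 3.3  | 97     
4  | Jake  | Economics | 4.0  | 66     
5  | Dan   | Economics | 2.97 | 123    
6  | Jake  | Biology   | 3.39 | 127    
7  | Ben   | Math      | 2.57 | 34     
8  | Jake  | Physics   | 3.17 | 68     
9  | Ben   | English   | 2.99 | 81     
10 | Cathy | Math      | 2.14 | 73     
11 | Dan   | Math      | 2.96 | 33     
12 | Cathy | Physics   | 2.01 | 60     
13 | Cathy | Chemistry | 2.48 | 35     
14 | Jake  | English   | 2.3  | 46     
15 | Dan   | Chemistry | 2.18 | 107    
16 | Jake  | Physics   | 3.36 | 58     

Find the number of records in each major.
SELECT major, COUNT(*) as count
FROM students
GROUP BY major

Result:
  Biology: 1
  Chemistry: 3
  Economics: 2
  English: 3
  Math: 4
  Physics: 3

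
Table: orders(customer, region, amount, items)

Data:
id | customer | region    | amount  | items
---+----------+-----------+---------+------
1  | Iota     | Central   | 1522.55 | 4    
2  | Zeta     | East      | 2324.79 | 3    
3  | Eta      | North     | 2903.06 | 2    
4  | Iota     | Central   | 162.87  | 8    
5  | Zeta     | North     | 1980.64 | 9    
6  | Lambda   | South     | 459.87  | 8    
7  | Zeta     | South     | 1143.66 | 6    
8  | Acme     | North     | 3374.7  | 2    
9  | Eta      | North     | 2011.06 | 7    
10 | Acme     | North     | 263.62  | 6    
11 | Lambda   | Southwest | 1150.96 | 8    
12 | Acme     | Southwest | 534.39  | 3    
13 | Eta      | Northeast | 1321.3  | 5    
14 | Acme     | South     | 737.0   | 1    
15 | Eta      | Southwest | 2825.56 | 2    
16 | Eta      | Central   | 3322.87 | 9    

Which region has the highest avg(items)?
SELECT region, AVG(items) as val
FROM orders
GROUP BY region
ORDER BY val DESC
LIMIT 1

Result: Central with avg(items) = 7.00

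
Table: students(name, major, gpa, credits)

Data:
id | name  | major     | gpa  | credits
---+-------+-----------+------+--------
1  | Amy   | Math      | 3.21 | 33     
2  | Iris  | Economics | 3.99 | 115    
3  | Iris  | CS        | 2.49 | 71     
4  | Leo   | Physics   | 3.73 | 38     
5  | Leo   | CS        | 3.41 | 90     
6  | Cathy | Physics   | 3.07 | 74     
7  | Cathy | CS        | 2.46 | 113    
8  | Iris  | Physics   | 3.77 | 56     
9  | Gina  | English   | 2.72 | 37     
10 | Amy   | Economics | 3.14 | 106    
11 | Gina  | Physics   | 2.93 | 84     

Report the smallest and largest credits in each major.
SELECT major, MIN(credits), MAX(credits)
FROM students
GROUP BY major

Result:
  CS: min=71, max=113
  Economics: min=106, max=115
  English: min=37, max=37
  Math: min=33, max=33
  Physics: min=38, max=84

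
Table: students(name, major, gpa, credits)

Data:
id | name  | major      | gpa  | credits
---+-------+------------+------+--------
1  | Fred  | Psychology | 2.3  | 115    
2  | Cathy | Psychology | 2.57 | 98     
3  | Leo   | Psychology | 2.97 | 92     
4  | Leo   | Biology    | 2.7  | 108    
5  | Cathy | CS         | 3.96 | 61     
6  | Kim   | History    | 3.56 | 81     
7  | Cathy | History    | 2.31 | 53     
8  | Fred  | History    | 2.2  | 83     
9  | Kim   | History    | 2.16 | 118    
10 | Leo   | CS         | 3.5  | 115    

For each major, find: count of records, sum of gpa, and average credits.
SELECT major,
       COUNT(*) as cnt,
       SUM(gpa) as total_gpa,
       AVG(credits) as avg_credits
FROM students
GROUP BY major

Result:
  Biology: 1 records, 2.70 total gpa, 108.00 avg credits
  CS: 2 records, 7.46 total gpa, 88.00 avg credits
  History: 4 records, 10.23 total gpa, 83.75 avg credits
  Psychology: 3 records, 7.84 total gpa, 101.67 avg credits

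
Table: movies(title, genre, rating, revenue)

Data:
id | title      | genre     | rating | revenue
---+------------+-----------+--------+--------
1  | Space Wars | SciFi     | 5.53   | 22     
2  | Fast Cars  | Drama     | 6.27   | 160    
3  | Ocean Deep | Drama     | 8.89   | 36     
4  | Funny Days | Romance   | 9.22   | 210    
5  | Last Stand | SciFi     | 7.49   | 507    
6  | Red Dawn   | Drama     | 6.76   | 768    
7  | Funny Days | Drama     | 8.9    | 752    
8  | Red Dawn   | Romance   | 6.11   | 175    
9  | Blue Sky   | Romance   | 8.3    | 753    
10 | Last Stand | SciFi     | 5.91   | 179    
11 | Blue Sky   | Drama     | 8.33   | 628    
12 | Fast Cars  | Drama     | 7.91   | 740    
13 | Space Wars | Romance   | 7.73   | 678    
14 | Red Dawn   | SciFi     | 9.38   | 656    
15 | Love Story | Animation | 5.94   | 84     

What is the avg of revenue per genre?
SELECT genre, AVG(revenue) as result
FROM movies
GROUP BY genre

Result:
  Animation: 84.00
  Drama: 514.00
  Romance: 454.00
  SciFi: 341.00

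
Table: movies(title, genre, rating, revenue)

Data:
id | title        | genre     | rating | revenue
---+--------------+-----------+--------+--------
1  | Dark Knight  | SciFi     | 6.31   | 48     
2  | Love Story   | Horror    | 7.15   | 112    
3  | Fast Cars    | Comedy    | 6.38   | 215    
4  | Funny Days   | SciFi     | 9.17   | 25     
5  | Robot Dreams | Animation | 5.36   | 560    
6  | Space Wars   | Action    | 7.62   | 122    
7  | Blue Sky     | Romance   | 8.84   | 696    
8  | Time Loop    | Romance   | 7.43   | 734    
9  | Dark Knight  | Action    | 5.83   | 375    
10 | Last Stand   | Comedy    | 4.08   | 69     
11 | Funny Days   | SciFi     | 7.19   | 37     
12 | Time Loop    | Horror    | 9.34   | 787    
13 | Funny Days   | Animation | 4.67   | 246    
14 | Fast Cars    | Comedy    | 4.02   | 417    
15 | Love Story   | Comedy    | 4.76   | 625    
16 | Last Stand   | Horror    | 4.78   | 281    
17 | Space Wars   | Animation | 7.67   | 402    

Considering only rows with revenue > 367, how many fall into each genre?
SELECT genre, COUNT(*)
FROM movies
WHERE revenue > 367
GROUP BY genre

Note: WHERE filters rows before grouping.

Result:
  Action: 1
  Animation: 2
  Comedy: 2
  Horror: 1
  Romance: 2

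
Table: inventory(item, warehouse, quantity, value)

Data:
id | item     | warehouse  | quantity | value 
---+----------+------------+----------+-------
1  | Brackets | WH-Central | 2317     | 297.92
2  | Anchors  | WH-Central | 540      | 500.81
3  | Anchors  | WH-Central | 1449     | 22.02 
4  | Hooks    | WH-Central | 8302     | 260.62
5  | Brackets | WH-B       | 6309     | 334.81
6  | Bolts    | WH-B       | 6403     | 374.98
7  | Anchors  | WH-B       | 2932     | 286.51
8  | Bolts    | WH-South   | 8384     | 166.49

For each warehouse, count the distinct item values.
SELECT warehouse, COUNT(DISTINCT item)
FROM inventory
GROUP BY warehouse

Result:
  WH-B: 3 distinct
  WH-Central: 3 distinct
  WH-South: 1 distinct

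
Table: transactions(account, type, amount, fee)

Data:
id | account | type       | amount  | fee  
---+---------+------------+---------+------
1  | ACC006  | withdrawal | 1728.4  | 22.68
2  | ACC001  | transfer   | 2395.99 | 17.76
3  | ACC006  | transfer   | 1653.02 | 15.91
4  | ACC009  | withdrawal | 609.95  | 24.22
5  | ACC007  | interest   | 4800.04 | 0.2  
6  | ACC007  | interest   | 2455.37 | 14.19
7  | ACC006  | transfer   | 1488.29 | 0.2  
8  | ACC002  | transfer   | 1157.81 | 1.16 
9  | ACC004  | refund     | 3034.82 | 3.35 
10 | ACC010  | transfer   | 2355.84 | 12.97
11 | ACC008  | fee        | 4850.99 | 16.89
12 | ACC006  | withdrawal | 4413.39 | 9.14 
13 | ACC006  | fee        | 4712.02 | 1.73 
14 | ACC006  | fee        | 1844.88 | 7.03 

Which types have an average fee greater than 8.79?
SELECT type, AVG(fee)
FROM transactions
GROUP BY type
HAVING AVG(fee) > 8.79

Result:
  transfer: avg=9.60
  withdrawal: avg=18.68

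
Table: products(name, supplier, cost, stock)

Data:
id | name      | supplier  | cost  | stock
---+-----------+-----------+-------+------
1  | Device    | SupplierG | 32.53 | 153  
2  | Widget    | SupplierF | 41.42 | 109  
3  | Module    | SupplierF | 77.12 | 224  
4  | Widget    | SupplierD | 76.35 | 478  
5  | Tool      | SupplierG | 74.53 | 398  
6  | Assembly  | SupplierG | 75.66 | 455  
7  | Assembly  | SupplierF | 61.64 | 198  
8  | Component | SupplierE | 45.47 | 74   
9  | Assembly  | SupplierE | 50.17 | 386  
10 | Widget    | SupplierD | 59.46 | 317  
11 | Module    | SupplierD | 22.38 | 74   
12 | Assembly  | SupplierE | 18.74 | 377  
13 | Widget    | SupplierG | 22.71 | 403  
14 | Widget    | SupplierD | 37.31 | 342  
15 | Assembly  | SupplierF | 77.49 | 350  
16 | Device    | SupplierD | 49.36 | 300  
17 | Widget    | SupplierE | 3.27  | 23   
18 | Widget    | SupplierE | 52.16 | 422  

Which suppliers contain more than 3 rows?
SELECT supplier, COUNT(*) as cnt
FROM products
GROUP BY supplier
HAVING COUNT(*) > 3

Result:
  SupplierD: 5
  SupplierE: 5
  SupplierF: 4
  SupplierG: 4

Note: HAVING filters groups after aggregation, WHERE filters rows before.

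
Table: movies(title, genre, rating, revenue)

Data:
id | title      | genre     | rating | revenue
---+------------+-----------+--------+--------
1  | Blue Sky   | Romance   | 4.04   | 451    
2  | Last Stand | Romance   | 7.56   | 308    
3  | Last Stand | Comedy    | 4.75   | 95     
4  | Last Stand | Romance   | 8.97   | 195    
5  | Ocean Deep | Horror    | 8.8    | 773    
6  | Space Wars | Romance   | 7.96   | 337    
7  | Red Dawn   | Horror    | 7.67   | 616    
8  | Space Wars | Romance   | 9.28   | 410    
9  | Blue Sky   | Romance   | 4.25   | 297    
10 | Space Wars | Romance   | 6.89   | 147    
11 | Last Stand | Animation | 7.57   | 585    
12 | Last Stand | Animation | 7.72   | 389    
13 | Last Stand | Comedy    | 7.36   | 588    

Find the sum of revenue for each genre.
SELECT genre, SUM(revenue) as result
FROM movies
GROUP BY genre

Result:
  Animation: 974
  Comedy: 683
  Horror: 1389
  Romance: 2145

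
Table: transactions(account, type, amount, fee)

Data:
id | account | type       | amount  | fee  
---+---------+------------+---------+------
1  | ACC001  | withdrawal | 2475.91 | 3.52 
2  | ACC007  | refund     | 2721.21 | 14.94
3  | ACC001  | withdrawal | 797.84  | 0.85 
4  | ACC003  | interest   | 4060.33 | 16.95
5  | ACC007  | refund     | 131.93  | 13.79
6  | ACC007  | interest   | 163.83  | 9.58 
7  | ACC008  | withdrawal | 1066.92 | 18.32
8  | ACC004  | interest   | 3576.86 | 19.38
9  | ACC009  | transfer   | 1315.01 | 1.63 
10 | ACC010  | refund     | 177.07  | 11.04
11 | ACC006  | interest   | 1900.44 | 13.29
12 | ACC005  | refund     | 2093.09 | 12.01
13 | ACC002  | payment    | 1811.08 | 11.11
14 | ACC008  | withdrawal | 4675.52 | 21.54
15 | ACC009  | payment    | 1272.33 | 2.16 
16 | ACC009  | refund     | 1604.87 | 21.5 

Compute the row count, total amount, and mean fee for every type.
SELECT type,
       COUNT(*) as cnt,
       SUM(amount) as total_amount,
       AVG(fee) as avg_fee
FROM transactions
GROUP BY type

Result:
  interest: 4 records, 9701.46 total amount, 14.80 avg fee
  payment: 2 records, 3083.41 total amount, 6.64 avg fee
  refund: 5 records, 6728.17 total amount, 14.66 avg fee
  transfer: 1 records, 1315.01 total amount, 1.63 avg fee
  withdrawal: 4 records, 9016.19 total amount, 11.06 avg fee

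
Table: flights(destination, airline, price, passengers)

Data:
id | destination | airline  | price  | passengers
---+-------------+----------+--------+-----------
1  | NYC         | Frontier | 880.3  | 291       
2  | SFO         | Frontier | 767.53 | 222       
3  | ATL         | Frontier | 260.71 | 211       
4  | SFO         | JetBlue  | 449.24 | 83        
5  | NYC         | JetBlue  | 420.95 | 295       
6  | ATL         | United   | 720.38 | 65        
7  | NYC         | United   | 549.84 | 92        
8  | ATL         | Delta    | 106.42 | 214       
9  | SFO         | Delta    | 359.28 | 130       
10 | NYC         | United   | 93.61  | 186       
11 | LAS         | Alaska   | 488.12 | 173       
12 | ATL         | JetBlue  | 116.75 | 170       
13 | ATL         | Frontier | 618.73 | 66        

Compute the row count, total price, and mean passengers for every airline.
SELECT airline,
       COUNT(*) as cnt,
       SUM(price) as total_price,
       AVG(passengers) as avg_passengers
FROM flights
GROUP BY airline

Result:
  Alaska: 1 records, 488.12 total price, 173.00 avg passengers
  Delta: 2 records, 465.70 total price, 172.00 avg passengers
  Frontier: 4 records, 2527.27 total price, 197.50 avg passengers
  JetBlue: 3 records, 986.94 total price, 182.67 avg passengers
  United: 3 records, 1363.83 total price, 114.33 avg passengers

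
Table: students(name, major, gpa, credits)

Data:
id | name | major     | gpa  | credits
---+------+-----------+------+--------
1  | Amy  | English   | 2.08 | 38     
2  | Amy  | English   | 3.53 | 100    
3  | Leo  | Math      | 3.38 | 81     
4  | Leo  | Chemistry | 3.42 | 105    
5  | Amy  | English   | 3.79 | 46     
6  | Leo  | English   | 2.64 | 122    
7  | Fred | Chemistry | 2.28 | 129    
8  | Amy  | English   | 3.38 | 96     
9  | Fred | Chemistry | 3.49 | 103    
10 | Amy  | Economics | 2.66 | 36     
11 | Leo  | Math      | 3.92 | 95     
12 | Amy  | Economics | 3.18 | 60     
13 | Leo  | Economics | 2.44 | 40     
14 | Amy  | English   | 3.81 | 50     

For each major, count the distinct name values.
SELECT major, COUNT(DISTINCT name)
FROM students
GROUP BY major

Result:
  Chemistry: 2 distinct
  Economics: 2 distinct
  English: 2 distinct
  Math: 1 distinct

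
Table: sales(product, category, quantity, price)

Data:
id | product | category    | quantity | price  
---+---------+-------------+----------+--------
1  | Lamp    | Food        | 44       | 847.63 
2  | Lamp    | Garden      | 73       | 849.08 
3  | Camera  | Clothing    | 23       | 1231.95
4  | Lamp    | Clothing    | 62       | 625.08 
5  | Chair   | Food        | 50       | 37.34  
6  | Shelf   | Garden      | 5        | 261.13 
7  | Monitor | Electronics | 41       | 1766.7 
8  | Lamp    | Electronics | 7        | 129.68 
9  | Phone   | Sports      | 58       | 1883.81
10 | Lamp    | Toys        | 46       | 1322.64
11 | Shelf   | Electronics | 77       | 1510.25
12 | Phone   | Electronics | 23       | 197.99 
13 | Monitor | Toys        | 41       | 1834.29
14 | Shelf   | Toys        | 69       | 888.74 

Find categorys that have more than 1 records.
SELECT category, COUNT(*) as cnt
FROM sales
GROUP BY category
HAVING COUNT(*) > 1

Result:
  Clothing: 2
  Electronics: 4
  Food: 2
  Garden: 2
  Toys: 3

Note: HAVING filters groups after aggregation, WHERE filters rows before.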